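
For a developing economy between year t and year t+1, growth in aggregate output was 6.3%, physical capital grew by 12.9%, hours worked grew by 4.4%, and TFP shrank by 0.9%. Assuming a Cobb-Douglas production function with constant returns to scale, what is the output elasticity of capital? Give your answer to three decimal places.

α = 0.329

gY = gA + α·gK + (1−α)·gL, so gY − gA − gL = α(gK − gL).
6.3 + 0.9 − 4.4 = α × (12.9 − 4.4).
2.8 = 8.5 α, so α = 0.32941.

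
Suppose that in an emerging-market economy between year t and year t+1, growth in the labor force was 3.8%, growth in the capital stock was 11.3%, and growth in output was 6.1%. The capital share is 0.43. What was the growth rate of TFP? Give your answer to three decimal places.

-0.925%

Labor's share = 1 − 0.43 = 0.57.
The capital stock: 0.43 × 11.3 = 4.859 pp.
The labor force: 0.57 × 3.8 = 2.166 pp.
TFP growth = 6.1 − 7.025 = -0.925%.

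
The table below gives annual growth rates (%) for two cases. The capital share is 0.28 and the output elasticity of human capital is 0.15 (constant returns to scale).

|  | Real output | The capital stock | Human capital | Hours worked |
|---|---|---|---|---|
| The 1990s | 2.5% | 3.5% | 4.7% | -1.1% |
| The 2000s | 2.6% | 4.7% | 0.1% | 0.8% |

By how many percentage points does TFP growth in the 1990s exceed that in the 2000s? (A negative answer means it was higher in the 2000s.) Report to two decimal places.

0.63 percentage points

Labor's share = 1 − 0.28 − 0.15 = 0.57.
The 1990s: TFP = 2.5 − 0.98 − 0.705 + 0.627 = 1.442%.
The 2000s: TFP = 2.6 − 1.316 − 0.015 − 0.456 = 0.813%.
Difference = 1.442 − (0.813) = 0.629 pp.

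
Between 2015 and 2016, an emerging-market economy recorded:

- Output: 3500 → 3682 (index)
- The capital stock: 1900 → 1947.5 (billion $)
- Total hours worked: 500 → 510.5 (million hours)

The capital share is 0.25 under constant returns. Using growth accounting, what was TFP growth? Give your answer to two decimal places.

3.00%

Output growth = (3682 − 3500) / 3500 = 5.2%.
The capital stock growth = (1947.5 − 1900) / 1900 = 2.5%.
Total hours worked growth = (510.5 − 500) / 500 = 2.1%.
Labor's share = 1 − 0.25 = 0.75.
The capital stock: 0.25 × 2.5 = 0.625 pp.
Total hours worked: 0.75 × 2.1 = 1.575 pp.
TFP growth = 5.2 − 2.2 = 3%.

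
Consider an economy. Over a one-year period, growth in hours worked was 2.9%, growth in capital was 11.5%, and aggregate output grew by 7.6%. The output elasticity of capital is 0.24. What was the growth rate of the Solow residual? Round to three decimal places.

The Solow residual grew 2.636%.

Labor's share = 1 − 0.24 = 0.76.
Capital: 0.24 × 11.5 = 2.76 pp.
Hours worked: 0.76 × 2.9 = 2.204 pp.
TFP growth = 7.6 − 4.964 = 2.636%.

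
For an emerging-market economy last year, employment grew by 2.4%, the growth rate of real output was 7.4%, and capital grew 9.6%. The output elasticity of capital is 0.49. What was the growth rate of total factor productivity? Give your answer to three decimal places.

Labor's share = 1 − 0.49 = 0.51.
Capital: 0.49 × 9.6 = 4.704 pp.
Employment: 0.51 × 2.4 = 1.224 pp.
TFP growth = 7.4 − 5.928 = 1.472%.

Total factor productivity grew 1.472%.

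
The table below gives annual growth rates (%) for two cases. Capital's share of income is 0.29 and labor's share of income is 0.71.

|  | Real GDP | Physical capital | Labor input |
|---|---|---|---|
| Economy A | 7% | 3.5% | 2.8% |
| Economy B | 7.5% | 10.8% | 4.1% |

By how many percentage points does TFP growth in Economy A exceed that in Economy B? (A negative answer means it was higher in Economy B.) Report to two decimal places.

Labor's share = 1 − 0.29 = 0.71.
Economy A: TFP = 7 − 1.015 − 1.988 = 3.997%.
Economy B: TFP = 7.5 − 3.132 − 2.911 = 1.457%.
Difference = 3.997 − (1.457) = 2.54 pp.

2.54 percentage points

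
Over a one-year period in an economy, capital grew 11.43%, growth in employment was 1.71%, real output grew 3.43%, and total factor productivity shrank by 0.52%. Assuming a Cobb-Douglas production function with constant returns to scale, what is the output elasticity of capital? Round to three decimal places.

gY = gA + α·gK + (1−α)·gL, so gY − gA − gL = α(gK − gL).
3.43 + 0.52 − 1.71 = α × (11.43 − 1.71).
2.24 = 9.72 α, so α = 0.23045.

0.230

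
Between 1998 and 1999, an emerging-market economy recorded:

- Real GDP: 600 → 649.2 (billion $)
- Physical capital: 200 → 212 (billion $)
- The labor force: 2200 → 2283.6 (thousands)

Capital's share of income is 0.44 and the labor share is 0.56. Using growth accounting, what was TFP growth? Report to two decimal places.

Real GDP growth = (649.2 − 600) / 600 = 8.2%.
Physical capital growth = (212 − 200) / 200 = 6%.
The labor force growth = (2283.6 − 2200) / 2200 = 3.8%.
Labor's share = 1 − 0.44 = 0.56.
Physical capital: 0.44 × 6 = 2.64 pp.
The labor force: 0.56 × 3.8 = 2.128 pp.
TFP growth = 8.2 − 4.768 = 3.432%.

TFP growth was 3.43%.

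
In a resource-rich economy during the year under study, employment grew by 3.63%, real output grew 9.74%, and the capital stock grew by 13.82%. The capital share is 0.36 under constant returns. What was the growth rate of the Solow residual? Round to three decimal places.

2.442%

Labor's share = 1 − 0.36 = 0.64.
The capital stock: 0.36 × 13.82 = 4.9752 pp.
Employment: 0.64 × 3.63 = 2.3232 pp.
TFP growth = 9.74 − 7.2984 = 2.4416%.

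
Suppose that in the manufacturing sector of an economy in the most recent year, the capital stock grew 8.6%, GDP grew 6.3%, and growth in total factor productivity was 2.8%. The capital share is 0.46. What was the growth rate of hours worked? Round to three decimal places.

Labor's share = 1 − 0.46 = 0.54.
gY = gA + 0.46×8.6 + 0.54×g.
0.54×g = 6.3 − 2.8 − 3.956 = -0.456.
g = -0.456 / 0.54 = -0.84444%.

-0.844%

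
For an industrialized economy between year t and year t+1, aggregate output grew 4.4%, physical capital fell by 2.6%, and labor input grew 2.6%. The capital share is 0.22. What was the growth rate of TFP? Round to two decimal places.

2.94%

Labor's share = 1 − 0.22 = 0.78.
Physical capital: 0.22 × (-2.6) = -0.572 pp.
Labor input: 0.78 × 2.6 = 2.028 pp.
TFP growth = 4.4 − 1.456 = 2.944%.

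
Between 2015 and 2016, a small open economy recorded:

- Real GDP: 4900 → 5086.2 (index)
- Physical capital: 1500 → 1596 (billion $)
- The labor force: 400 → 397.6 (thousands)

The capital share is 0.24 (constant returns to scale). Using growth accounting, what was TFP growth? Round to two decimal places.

2.72%

Real GDP growth = (5086.2 − 4900) / 4900 = 3.8%.
Physical capital growth = (1596 − 1500) / 1500 = 6.4%.
The labor force growth = (397.6 − 400) / 400 = -0.6%.
Labor's share = 1 − 0.24 = 0.76.
Physical capital: 0.24 × 6.4 = 1.536 pp.
The labor force: 0.76 × (-0.6) = -0.456 pp.
TFP growth = 3.8 − 1.08 = 2.72%.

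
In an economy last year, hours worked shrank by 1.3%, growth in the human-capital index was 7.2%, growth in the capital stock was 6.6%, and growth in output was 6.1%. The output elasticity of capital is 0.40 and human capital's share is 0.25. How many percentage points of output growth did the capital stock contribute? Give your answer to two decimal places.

2.64

Contribution = share × growth = 0.4 × 6.6 = 2.64 pp.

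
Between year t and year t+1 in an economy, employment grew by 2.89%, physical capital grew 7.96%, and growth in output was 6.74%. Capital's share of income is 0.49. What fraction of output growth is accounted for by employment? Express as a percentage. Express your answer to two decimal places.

Labor's share = 1 − 0.49 = 0.51.
Employment contributed 0.51 × 2.89 = 1.4739 pp.
Share of growth = 1.4739 / 6.74 × 100 = 21.868%.

21.87%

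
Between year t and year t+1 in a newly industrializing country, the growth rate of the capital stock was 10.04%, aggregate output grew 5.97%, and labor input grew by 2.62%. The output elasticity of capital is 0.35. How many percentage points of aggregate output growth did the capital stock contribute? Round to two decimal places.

Contribution = share × growth = 0.35 × 10.04 = 3.514 pp.

3.51 percentage points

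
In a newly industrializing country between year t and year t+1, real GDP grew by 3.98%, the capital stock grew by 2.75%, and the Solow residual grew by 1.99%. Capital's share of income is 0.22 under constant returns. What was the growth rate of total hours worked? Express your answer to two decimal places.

Labor's share = 1 − 0.22 = 0.78.
gY = gA + 0.22×2.75 + 0.78×g.
0.78×g = 3.98 − 1.99 − 0.605 = 1.385.
g = 1.385 / 0.78 = 1.7756%.

Total hours worked grew 1.78%.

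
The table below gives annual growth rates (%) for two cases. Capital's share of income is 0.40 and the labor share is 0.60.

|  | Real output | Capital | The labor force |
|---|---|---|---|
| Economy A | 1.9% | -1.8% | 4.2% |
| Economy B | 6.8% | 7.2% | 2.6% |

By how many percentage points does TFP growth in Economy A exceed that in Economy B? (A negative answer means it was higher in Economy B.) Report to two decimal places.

-2.26 percentage points

Labor's share = 1 − 0.4 = 0.6.
Economy A: TFP = 1.9 + 0.72 − 2.52 = 0.1%.
Economy B: TFP = 6.8 − 2.88 − 1.56 = 2.36%.
Difference = 0.1 − (2.36) = -2.26 pp.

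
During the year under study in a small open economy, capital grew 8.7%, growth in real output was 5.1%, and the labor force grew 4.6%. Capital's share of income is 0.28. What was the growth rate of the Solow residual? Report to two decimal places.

-0.65%

Labor's share = 1 − 0.28 = 0.72.
Capital: 0.28 × 8.7 = 2.436 pp.
The labor force: 0.72 × 4.6 = 3.312 pp.
TFP growth = 5.1 − 5.748 = -0.648%.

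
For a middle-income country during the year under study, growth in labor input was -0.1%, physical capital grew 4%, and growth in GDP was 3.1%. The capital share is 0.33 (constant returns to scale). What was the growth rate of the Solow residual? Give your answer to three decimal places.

The Solow residual growth was 1.847%.

Labor's share = 1 − 0.33 = 0.67.
Physical capital: 0.33 × 4 = 1.32 pp.
Labor input: 0.67 × (-0.1) = -0.067 pp.
TFP growth = 3.1 − 1.253 = 1.847%.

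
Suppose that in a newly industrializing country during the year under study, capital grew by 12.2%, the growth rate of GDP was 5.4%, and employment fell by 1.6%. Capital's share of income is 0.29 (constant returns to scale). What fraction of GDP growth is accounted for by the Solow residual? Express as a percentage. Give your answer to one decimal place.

Labor's share = 1 − 0.29 = 0.71.
Capital: 0.29 × 12.2 = 3.538 pp.
Employment: 0.71 × (-1.6) = -1.136 pp.
TFP growth = 5.4 − 2.402 = 2.998%.
TFP share of growth = 2.998 / 5.4 × 100 = 55.519%.

The Solow residual accounted for 55.5% of growth.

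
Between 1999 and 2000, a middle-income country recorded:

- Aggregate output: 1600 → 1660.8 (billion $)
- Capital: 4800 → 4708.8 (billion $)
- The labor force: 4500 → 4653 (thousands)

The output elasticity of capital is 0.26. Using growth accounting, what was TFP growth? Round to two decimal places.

TFP growth was 1.78%.

Aggregate output growth = (1660.8 − 1600) / 1600 = 3.8%.
Capital growth = (4708.8 − 4800) / 4800 = -1.9%.
The labor force growth = (4653 − 4500) / 4500 = 3.4%.
Labor's share = 1 − 0.26 = 0.74.
Capital: 0.26 × (-1.9) = -0.494 pp.
The labor force: 0.74 × 3.4 = 2.516 pp.
TFP growth = 3.8 − 2.022 = 1.778%.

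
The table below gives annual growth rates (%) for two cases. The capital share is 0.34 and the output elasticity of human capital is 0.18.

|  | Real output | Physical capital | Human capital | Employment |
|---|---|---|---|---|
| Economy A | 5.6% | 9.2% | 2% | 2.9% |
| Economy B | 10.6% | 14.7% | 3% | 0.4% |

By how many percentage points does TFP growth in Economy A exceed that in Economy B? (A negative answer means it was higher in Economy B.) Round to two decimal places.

-4.15 percentage points

Labor's share = 1 − 0.34 − 0.18 = 0.48.
Economy A: TFP = 5.6 − 3.128 − 0.36 − 1.392 = 0.72%.
Economy B: TFP = 10.6 − 4.998 − 0.54 − 0.192 = 4.87%.
Difference = 0.72 − (4.87) = -4.15 pp.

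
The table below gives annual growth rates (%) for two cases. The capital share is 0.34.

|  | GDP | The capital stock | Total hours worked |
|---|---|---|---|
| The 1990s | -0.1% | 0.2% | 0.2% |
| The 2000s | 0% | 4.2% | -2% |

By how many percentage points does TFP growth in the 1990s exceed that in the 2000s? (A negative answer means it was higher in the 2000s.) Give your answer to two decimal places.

-0.19 percentage points

Labor's share = 1 − 0.34 = 0.66.
The 1990s: TFP = -0.1 − 0.068 − 0.132 = -0.3%.
The 2000s: TFP = 0 − 1.428 + 1.32 = -0.108%.
Difference = -0.3 − (-0.108) = -0.192 pp.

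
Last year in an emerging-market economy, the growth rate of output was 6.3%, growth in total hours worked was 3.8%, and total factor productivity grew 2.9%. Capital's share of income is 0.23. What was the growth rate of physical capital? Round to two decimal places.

Labor's share = 1 − 0.23 = 0.77.
gY = gA + 0.77×3.8 + 0.23×g.
0.23×g = 6.3 − 2.9 − 2.926 = 0.474.
g = 0.474 / 0.23 = 2.0609%.

2.06%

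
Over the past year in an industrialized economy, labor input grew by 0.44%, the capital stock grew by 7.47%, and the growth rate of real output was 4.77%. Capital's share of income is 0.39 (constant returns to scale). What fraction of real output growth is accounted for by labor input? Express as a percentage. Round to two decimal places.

5.63%

Labor's share = 1 − 0.39 = 0.61.
Labor input contributed 0.61 × 0.44 = 0.2684 pp.
Share of growth = 0.2684 / 4.77 × 100 = 5.6268%.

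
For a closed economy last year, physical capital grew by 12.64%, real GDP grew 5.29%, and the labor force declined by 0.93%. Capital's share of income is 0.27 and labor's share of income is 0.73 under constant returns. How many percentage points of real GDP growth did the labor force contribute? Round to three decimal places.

-0.679

Labor's share = 1 − 0.27 = 0.73.
Contribution = share × growth = 0.73 × (-0.93) = -0.6789 pp.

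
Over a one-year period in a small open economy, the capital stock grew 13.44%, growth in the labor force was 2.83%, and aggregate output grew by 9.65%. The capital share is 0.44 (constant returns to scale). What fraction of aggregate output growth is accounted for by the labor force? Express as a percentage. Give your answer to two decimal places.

16.42%

Labor's share = 1 − 0.44 = 0.56.
The labor force contributed 0.56 × 2.83 = 1.5848 pp.
Share of growth = 1.5848 / 9.65 × 100 = 16.4228%.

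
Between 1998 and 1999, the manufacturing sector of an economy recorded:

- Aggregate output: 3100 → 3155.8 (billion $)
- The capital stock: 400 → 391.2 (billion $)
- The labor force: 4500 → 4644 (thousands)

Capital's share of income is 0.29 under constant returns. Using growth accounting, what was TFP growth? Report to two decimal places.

Aggregate output growth = (3155.8 − 3100) / 3100 = 1.8%.
The capital stock growth = (391.2 − 400) / 400 = -2.2%.
The labor force growth = (4644 − 4500) / 4500 = 3.2%.
Labor's share = 1 − 0.29 = 0.71.
The capital stock: 0.29 × (-2.2) = -0.638 pp.
The labor force: 0.71 × 3.2 = 2.272 pp.
TFP growth = 1.8 − 1.634 = 0.166%.

0.17%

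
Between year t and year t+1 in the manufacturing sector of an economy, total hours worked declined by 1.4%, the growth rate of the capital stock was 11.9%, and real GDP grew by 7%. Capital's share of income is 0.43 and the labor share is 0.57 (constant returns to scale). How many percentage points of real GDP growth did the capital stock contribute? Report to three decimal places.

5.117 pp

Contribution = share × growth = 0.43 × 11.9 = 5.117 pp.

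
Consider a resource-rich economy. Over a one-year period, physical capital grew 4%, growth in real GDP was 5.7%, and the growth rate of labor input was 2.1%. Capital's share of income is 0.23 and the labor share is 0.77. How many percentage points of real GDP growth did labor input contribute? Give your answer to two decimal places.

1.62 pp

Labor's share = 1 − 0.23 = 0.77.
Contribution = share × growth = 0.77 × 2.1 = 1.617 pp.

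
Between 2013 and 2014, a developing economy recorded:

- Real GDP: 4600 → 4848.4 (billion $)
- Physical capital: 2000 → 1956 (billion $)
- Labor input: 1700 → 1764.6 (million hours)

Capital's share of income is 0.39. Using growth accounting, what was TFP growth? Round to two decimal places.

TFP growth was 3.94%.

Real GDP growth = (4848.4 − 4600) / 4600 = 5.4%.
Physical capital growth = (1956 − 2000) / 2000 = -2.2%.
Labor input growth = (1764.6 − 1700) / 1700 = 3.8%.
Labor's share = 1 − 0.39 = 0.61.
Physical capital: 0.39 × (-2.2) = -0.858 pp.
Labor input: 0.61 × 3.8 = 2.318 pp.
TFP growth = 5.4 − 1.46 = 3.94%.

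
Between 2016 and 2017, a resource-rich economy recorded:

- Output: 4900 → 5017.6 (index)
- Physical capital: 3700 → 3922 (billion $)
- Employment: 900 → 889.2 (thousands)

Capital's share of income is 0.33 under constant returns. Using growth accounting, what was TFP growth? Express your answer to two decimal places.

1.22%

Output growth = (5017.6 − 4900) / 4900 = 2.4%.
Physical capital growth = (3922 − 3700) / 3700 = 6%.
Employment growth = (889.2 − 900) / 900 = -1.2%.
Labor's share = 1 − 0.33 = 0.67.
Physical capital: 0.33 × 6 = 1.98 pp.
Employment: 0.67 × (-1.2) = -0.804 pp.
TFP growth = 2.4 − 1.176 = 1.224%.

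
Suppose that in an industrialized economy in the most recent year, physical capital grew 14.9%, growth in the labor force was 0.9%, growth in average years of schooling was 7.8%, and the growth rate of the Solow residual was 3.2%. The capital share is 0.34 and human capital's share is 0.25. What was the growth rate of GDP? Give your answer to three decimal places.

GDP grew 10.585%.

Labor's share = 1 − 0.34 − 0.25 = 0.41.
Physical capital: 0.34 × 14.9 = 5.066 pp.
Average years of schooling: 0.25 × 7.8 = 1.95 pp.
The labor force: 0.41 × 0.9 = 0.369 pp.
Output growth = 3.2 + 7.385 = 10.585%.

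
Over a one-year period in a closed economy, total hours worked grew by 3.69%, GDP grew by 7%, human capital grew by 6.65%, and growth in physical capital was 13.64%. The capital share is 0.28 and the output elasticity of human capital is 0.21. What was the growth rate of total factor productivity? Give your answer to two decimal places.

Labor's share = 1 − 0.28 − 0.21 = 0.51.
Physical capital: 0.28 × 13.64 = 3.8192 pp.
Human capital: 0.21 × 6.65 = 1.3965 pp.
Total hours worked: 0.51 × 3.69 = 1.8819 pp.
TFP growth = 7 − 7.0976 = -0.0976%.

-0.10%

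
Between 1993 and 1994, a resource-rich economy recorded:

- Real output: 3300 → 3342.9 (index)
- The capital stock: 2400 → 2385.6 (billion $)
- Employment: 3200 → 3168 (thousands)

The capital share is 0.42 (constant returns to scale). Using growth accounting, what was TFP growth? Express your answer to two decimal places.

2.13%

Real output growth = (3342.9 − 3300) / 3300 = 1.3%.
The capital stock growth = (2385.6 − 2400) / 2400 = -0.6%.
Employment growth = (3168 − 3200) / 3200 = -1%.
Labor's share = 1 − 0.42 = 0.58.
The capital stock: 0.42 × (-0.6) = -0.252 pp.
Employment: 0.58 × (-1) = -0.58 pp.
TFP growth = 1.3 + 0.832 = 2.132%.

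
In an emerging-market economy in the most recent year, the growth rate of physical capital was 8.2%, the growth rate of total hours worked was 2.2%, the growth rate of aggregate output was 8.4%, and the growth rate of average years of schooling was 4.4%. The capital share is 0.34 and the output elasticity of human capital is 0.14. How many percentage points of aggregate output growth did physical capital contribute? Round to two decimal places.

Contribution = share × growth = 0.34 × 8.2 = 2.788 pp.

2.79 percentage points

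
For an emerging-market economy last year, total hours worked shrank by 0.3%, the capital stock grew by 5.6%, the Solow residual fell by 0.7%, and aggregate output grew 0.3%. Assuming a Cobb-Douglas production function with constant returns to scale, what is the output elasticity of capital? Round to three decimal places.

gY = gA + α·gK + (1−α)·gL, so gY − gA − gL = α(gK − gL).
0.3 + 0.7 + 0.3 = α × (5.6 − (-0.3)).
1.3 = 5.9 α, so α = 0.22034.

0.220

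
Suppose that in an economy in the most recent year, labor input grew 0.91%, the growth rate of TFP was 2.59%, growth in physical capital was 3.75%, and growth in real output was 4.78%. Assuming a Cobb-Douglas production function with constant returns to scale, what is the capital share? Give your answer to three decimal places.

α = 0.451

gY = gA + α·gK + (1−α)·gL, so gY − gA − gL = α(gK − gL).
4.78 − 2.59 − 0.91 = α × (3.75 − 0.91).
1.28 = 2.84 α, so α = 0.4507.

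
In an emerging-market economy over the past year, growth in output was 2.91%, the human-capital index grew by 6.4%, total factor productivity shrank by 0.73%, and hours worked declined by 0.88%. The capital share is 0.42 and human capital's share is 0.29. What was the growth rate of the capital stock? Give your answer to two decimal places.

4.86%

Labor's share = 1 − 0.42 − 0.29 = 0.29.
gY = gA + 0.29×6.4 + 0.29×(-0.88) + 0.42×g.
0.42×g = 2.91 + 0.73 − 1.6008 = 2.0392.
g = 2.0392 / 0.42 = 4.8552%.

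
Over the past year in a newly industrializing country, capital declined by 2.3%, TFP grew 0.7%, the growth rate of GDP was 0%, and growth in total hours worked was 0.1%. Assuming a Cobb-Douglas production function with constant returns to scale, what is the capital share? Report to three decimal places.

The capital share is 0.333.

gY = gA + α·gK + (1−α)·gL, so gY − gA − gL = α(gK − gL).
0 − 0.7 − 0.1 = α × (-2.3 − 0.1).
-0.8 = -2.4 α, so α = 0.33333.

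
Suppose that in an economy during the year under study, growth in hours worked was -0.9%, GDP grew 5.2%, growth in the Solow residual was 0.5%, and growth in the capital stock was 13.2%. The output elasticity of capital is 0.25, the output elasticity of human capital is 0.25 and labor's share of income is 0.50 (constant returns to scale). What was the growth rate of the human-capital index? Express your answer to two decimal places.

7.40%

Labor's share = 1 − 0.25 − 0.25 = 0.5.
gY = gA + 0.25×13.2 + 0.5×(-0.9) + 0.25×g.
0.25×g = 5.2 − 0.5 − 2.85 = 1.85.
g = 1.85 / 0.25 = 7.4%.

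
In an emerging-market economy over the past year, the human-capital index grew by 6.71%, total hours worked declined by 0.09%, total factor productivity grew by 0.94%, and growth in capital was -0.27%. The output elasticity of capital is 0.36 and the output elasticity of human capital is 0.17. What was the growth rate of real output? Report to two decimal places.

Real output growth was 1.94%.

Labor's share = 1 − 0.36 − 0.17 = 0.47.
Capital: 0.36 × (-0.27) = -0.0972 pp.
The human-capital index: 0.17 × 6.71 = 1.1407 pp.
Total hours worked: 0.47 × (-0.09) = -0.0423 pp.
Output growth = 0.94 + 1.0012 = 1.9412%.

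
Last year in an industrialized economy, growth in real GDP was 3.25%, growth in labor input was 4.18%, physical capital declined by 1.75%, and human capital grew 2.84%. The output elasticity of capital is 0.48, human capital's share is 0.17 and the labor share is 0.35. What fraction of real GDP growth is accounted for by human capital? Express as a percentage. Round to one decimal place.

14.9%

Human capital contributed 0.17 × 2.84 = 0.4828 pp.
Share of growth = 0.4828 / 3.25 × 100 = 14.855%.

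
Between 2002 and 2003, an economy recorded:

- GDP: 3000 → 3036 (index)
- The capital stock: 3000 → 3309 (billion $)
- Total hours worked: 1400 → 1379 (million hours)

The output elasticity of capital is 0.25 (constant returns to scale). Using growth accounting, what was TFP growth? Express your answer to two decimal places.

-0.25%

GDP growth = (3036 − 3000) / 3000 = 1.2%.
The capital stock growth = (3309 − 3000) / 3000 = 10.3%.
Total hours worked growth = (1379 − 1400) / 1400 = -1.5%.
Labor's share = 1 − 0.25 = 0.75.
The capital stock: 0.25 × 10.3 = 2.575 pp.
Total hours worked: 0.75 × (-1.5) = -1.125 pp.
TFP growth = 1.2 − 1.45 = -0.25%.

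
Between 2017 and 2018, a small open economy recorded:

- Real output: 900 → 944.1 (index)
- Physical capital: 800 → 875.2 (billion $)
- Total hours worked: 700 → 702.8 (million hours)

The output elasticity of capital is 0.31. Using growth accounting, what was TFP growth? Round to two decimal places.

Real output growth = (944.1 − 900) / 900 = 4.9%.
Physical capital growth = (875.2 − 800) / 800 = 9.4%.
Total hours worked growth = (702.8 − 700) / 700 = 0.4%.
Labor's share = 1 − 0.31 = 0.69.
Physical capital: 0.31 × 9.4 = 2.914 pp.
Total hours worked: 0.69 × 0.4 = 0.276 pp.
TFP growth = 4.9 − 3.19 = 1.71%.

1.71%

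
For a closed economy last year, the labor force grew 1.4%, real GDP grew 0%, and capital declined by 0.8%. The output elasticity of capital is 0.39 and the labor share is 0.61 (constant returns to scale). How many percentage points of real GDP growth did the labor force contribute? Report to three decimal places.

Labor's share = 1 − 0.39 = 0.61.
Contribution = share × growth = 0.61 × 1.4 = 0.854 pp.

0.854 percentage points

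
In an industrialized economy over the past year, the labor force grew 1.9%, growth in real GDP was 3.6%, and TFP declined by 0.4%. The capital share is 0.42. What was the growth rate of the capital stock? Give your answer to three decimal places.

Labor's share = 1 − 0.42 = 0.58.
gY = gA + 0.58×1.9 + 0.42×g.
0.42×g = 3.6 + 0.4 − 1.102 = 2.898.
g = 2.898 / 0.42 = 6.9%.

6.900%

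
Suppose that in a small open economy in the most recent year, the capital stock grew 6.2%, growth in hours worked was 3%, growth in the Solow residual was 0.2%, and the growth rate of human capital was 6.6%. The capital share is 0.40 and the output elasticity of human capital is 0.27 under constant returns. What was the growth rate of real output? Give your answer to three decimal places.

Real output grew 5.452%.

Labor's share = 1 − 0.4 − 0.27 = 0.33.
The capital stock: 0.4 × 6.2 = 2.48 pp.
Human capital: 0.27 × 6.6 = 1.782 pp.
Hours worked: 0.33 × 3 = 0.99 pp.
Output growth = 0.2 + 5.252 = 5.452%.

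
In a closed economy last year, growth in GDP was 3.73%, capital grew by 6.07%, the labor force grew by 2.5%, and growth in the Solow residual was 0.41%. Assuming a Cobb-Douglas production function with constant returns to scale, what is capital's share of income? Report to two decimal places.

Capital's share of income is 0.23.

gY = gA + α·gK + (1−α)·gL, so gY − gA − gL = α(gK − gL).
3.73 − 0.41 − 2.5 = α × (6.07 − 2.5).
0.82 = 3.57 α, so α = 0.2297.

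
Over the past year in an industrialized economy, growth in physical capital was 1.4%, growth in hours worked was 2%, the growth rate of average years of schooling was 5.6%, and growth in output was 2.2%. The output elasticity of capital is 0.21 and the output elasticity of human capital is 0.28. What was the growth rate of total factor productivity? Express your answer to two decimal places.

-0.68%

Labor's share = 1 − 0.21 − 0.28 = 0.51.
Physical capital: 0.21 × 1.4 = 0.294 pp.
Average years of schooling: 0.28 × 5.6 = 1.568 pp.
Hours worked: 0.51 × 2 = 1.02 pp.
TFP growth = 2.2 − 2.882 = -0.682%.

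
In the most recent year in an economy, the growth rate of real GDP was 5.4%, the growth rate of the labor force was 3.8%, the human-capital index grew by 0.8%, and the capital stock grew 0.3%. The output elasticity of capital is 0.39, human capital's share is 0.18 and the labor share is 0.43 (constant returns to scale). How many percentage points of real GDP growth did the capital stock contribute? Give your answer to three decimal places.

Contribution = share × growth = 0.39 × 0.3 = 0.117 pp.

0.117 pp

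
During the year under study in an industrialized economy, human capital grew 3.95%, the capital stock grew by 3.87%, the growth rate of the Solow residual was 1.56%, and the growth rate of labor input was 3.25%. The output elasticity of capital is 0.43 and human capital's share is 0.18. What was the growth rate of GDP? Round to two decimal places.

Labor's share = 1 − 0.43 − 0.18 = 0.39.
The capital stock: 0.43 × 3.87 = 1.6641 pp.
Human capital: 0.18 × 3.95 = 0.711 pp.
Labor input: 0.39 × 3.25 = 1.2675 pp.
Output growth = 1.56 + 3.6426 = 5.2026%.

5.20%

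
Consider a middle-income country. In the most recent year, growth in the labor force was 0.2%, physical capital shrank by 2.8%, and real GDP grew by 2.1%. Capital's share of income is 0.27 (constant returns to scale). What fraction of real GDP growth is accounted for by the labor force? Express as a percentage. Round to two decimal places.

Labor's share = 1 − 0.27 = 0.73.
The labor force contributed 0.73 × 0.2 = 0.146 pp.
Share of growth = 0.146 / 2.1 × 100 = 6.9524%.

6.95%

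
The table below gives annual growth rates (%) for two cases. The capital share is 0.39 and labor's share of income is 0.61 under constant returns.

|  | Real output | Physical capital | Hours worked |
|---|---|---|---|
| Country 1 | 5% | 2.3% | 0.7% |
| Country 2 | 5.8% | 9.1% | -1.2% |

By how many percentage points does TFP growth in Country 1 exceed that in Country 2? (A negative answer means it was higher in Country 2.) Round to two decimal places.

0.69 percentage points

Labor's share = 1 − 0.39 = 0.61.
Country 1: TFP = 5 − 0.897 − 0.427 = 3.676%.
Country 2: TFP = 5.8 − 3.549 + 0.732 = 2.983%.
Difference = 3.676 − (2.983) = 0.693 pp.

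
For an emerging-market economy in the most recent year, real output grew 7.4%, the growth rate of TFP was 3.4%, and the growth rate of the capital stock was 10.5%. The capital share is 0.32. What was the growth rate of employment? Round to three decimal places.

Labor's share = 1 − 0.32 = 0.68.
gY = gA + 0.32×10.5 + 0.68×g.
0.68×g = 7.4 − 3.4 − 3.36 = 0.64.
g = 0.64 / 0.68 = 0.94118%.

0.941%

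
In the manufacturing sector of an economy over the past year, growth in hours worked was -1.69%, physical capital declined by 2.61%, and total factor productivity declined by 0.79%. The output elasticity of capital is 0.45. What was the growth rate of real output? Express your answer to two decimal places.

Labor's share = 1 − 0.45 = 0.55.
Physical capital: 0.45 × (-2.61) = -1.1745 pp.
Hours worked: 0.55 × (-1.69) = -0.9295 pp.
Output growth = -0.79 + (-2.104) = -2.894%.

-2.89%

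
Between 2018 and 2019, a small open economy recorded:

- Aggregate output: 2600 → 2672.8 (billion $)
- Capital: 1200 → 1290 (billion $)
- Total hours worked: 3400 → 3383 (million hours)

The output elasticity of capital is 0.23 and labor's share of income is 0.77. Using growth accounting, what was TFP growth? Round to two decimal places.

Aggregate output growth = (2672.8 − 2600) / 2600 = 2.8%.
Capital growth = (1290 − 1200) / 1200 = 7.5%.
Total hours worked growth = (3383 − 3400) / 3400 = -0.5%.
Labor's share = 1 − 0.23 = 0.77.
Capital: 0.23 × 7.5 = 1.725 pp.
Total hours worked: 0.77 × (-0.5) = -0.385 pp.
TFP growth = 2.8 − 1.34 = 1.46%.

TFP growth was 1.46%.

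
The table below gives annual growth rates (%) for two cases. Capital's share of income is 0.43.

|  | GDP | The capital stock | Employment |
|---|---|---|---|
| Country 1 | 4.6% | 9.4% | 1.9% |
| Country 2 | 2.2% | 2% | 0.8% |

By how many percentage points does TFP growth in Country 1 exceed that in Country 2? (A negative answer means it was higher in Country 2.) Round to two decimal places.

Labor's share = 1 − 0.43 = 0.57.
Country 1: TFP = 4.6 − 4.042 − 1.083 = -0.525%.
Country 2: TFP = 2.2 − 0.86 − 0.456 = 0.884%.
Difference = -0.525 − (0.884) = -1.409 pp.

-1.41 percentage points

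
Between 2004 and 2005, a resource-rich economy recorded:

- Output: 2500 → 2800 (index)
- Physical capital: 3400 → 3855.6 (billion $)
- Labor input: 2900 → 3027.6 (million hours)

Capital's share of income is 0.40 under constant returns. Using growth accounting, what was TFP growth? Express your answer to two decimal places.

Output growth = (2800 − 2500) / 2500 = 12%.
Physical capital growth = (3855.6 − 3400) / 3400 = 13.4%.
Labor input growth = (3027.6 − 2900) / 2900 = 4.4%.
Labor's share = 1 − 0.4 = 0.6.
Physical capital: 0.4 × 13.4 = 5.36 pp.
Labor input: 0.6 × 4.4 = 2.64 pp.
TFP growth = 12 − 8 = 4%.

4.00%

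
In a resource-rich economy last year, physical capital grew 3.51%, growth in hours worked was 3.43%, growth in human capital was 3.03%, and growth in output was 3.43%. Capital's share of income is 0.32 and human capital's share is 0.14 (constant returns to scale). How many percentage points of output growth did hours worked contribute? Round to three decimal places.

Labor's share = 1 − 0.32 − 0.14 = 0.54.
Contribution = share × growth = 0.54 × 3.43 = 1.8522 pp.

1.852 percentage points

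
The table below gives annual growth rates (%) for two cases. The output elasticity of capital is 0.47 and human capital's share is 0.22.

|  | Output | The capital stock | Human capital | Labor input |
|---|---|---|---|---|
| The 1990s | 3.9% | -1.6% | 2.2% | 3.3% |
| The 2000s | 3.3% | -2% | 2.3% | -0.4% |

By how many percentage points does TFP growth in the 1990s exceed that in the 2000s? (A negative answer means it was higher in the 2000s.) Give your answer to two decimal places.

Labor's share = 1 − 0.47 − 0.22 = 0.31.
The 1990s: TFP = 3.9 + 0.752 − 0.484 − 1.023 = 3.145%.
The 2000s: TFP = 3.3 + 0.94 − 0.506 + 0.124 = 3.858%.
Difference = 3.145 − (3.858) = -0.713 pp.

-0.71 percentage points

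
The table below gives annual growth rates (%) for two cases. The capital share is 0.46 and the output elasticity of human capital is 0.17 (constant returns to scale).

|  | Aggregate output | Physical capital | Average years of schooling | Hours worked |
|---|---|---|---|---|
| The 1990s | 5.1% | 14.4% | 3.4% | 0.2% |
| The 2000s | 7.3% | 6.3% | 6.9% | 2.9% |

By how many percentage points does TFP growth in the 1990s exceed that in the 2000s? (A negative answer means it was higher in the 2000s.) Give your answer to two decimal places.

Labor's share = 1 − 0.46 − 0.17 = 0.37.
The 1990s: TFP = 5.1 − 6.624 − 0.578 − 0.074 = -2.176%.
The 2000s: TFP = 7.3 − 2.898 − 1.173 − 1.073 = 2.156%.
Difference = -2.176 − (2.156) = -4.332 pp.

-4.33 percentage points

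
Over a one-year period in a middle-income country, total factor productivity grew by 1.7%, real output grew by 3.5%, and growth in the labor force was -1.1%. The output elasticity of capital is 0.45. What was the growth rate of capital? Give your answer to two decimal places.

Labor's share = 1 − 0.45 = 0.55.
gY = gA + 0.55×(-1.1) + 0.45×g.
0.45×g = 3.5 − 1.7 + 0.605 = 2.405.
g = 2.405 / 0.45 = 5.3444%.

5.34%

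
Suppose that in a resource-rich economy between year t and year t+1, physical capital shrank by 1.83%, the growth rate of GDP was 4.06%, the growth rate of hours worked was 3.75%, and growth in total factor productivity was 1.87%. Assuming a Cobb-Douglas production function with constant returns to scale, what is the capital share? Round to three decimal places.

0.280

gY = gA + α·gK + (1−α)·gL, so gY − gA − gL = α(gK − gL).
4.06 − 1.87 − 3.75 = α × (-1.83 − 3.75).
-1.56 = -5.58 α, so α = 0.27957.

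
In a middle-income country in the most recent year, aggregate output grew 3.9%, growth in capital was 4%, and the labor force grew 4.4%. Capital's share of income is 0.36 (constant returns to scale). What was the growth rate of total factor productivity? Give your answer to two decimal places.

-0.36%

Labor's share = 1 − 0.36 = 0.64.
Capital: 0.36 × 4 = 1.44 pp.
The labor force: 0.64 × 4.4 = 2.816 pp.
TFP growth = 3.9 − 4.256 = -0.356%.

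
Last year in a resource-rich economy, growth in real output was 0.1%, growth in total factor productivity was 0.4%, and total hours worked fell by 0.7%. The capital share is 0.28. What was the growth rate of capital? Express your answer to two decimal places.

Labor's share = 1 − 0.28 = 0.72.
gY = gA + 0.72×(-0.7) + 0.28×g.
0.28×g = 0.1 − 0.4 + 0.504 = 0.204.
g = 0.204 / 0.28 = 0.7286%.

Capital grew 0.73%.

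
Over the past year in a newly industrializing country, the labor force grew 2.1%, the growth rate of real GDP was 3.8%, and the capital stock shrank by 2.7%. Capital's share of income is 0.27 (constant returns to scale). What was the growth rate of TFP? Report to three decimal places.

Labor's share = 1 − 0.27 = 0.73.
The capital stock: 0.27 × (-2.7) = -0.729 pp.
The labor force: 0.73 × 2.1 = 1.533 pp.
TFP growth = 3.8 − 0.804 = 2.996%.

2.996%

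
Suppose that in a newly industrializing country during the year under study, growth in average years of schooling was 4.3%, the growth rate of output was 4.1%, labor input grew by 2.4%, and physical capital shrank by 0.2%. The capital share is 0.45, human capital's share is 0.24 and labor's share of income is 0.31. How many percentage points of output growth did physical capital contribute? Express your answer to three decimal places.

-0.090

Contribution = share × growth = 0.45 × (-0.2) = -0.09 pp.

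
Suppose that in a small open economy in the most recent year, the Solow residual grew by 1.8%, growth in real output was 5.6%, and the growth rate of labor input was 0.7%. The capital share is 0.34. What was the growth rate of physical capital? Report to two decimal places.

Physical capital grew 9.82%.

Labor's share = 1 − 0.34 = 0.66.
gY = gA + 0.66×0.7 + 0.34×g.
0.34×g = 5.6 − 1.8 − 0.462 = 3.338.
g = 3.338 / 0.34 = 9.8176%.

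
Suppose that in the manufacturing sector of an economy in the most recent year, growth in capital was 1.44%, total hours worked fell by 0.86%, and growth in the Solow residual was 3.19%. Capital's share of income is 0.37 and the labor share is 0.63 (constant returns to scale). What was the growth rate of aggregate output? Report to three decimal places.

3.181%

Labor's share = 1 − 0.37 = 0.63.
Capital: 0.37 × 1.44 = 0.5328 pp.
Total hours worked: 0.63 × (-0.86) = -0.5418 pp.
Output growth = 3.19 + (-0.009) = 3.181%.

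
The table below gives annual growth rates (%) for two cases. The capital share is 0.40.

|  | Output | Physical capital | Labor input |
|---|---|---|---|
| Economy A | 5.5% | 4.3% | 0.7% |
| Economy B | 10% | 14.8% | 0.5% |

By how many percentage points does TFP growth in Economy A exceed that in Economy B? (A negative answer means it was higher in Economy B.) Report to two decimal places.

-0.42 percentage points

Labor's share = 1 − 0.4 = 0.6.
Economy A: TFP = 5.5 − 1.72 − 0.42 = 3.36%.
Economy B: TFP = 10 − 5.92 − 0.3 = 3.78%.
Difference = 3.36 − (3.78) = -0.42 pp.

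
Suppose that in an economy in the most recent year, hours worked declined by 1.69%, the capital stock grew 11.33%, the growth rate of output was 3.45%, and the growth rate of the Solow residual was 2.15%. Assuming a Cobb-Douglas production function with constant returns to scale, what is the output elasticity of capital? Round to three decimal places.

gY = gA + α·gK + (1−α)·gL, so gY − gA − gL = α(gK − gL).
3.45 − 2.15 + 1.69 = α × (11.33 − (-1.69)).
2.99 = 13.02 α, so α = 0.22965.

α = 0.230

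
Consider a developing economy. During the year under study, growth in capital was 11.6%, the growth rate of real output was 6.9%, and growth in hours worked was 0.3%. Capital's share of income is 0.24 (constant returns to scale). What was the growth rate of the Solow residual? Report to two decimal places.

The Solow residual grew 3.89%.

Labor's share = 1 − 0.24 = 0.76.
Capital: 0.24 × 11.6 = 2.784 pp.
Hours worked: 0.76 × 0.3 = 0.228 pp.
TFP growth = 6.9 − 3.012 = 3.888%.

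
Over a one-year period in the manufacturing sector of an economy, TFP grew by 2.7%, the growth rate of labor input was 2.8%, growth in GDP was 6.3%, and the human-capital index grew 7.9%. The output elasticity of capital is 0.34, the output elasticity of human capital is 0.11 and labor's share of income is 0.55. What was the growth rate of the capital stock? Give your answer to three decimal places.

Labor's share = 1 − 0.34 − 0.11 = 0.55.
gY = gA + 0.11×7.9 + 0.55×2.8 + 0.34×g.
0.34×g = 6.3 − 2.7 − 2.409 = 1.191.
g = 1.191 / 0.34 = 3.50294%.

3.503%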